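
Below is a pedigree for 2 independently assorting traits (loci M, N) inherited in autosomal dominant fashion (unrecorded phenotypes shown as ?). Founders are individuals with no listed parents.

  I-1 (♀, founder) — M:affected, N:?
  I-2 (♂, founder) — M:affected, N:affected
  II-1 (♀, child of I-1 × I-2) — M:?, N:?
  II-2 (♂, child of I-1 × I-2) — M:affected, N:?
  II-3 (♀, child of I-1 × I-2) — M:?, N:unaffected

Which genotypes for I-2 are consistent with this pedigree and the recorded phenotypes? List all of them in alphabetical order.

I-2 ∈ {MM Nn, Mm Nn}

M/I-1 aff ·: Mm|MM
M/I-2 aff ·: Mm|MM
M/II-1 ? I-1×I-2: mm|Mm|MM
M/II-2 aff I-1×I-2: Mm|MM
M/II-3 ? I-1×I-2: mm|Mm|MM
⇒ M over [I-1,I-2,II-1,II-2,II-3]: 35 consistent
N/I-1 ? ·: nn|Nn
N/I-2 aff ·: Nn
N/II-1 ? I-1×I-2: nn|Nn|NN
N/II-2 ? I-1×I-2: nn|Nn|NN
N/II-3 un I-1×I-2: nn
⇒ N over [I-1,I-2,II-1,II-2,II-3]: 13 consistent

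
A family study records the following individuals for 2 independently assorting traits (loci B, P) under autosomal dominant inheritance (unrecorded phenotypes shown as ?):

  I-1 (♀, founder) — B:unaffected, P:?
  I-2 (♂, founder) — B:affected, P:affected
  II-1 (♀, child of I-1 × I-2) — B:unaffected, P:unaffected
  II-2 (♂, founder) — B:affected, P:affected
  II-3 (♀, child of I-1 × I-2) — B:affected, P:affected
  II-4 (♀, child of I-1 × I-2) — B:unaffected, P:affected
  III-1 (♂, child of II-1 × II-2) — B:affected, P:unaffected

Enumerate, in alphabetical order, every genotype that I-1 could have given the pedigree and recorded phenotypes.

I-1 ∈ {bb Pp, bb pp}

B/I-1 un ·: bb
B/I-2 aff ·: Bb
B/II-1 un I-1×I-2: bb
B/II-2 aff ·: Bb|BB
B/II-3 aff I-1×I-2: Bb
B/II-4 un I-1×I-2: bb
B/III-1 aff II-1×II-2: Bb
⇒ B over [I-1,I-2,II-1,II-2,II-3,II-4,III-1]: 2 consistent
P/I-1 ? ·: pp|Pp
P/I-2 aff ·: Pp
P/II-1 un I-1×I-2: pp
P/II-2 aff ·: Pp
P/II-3 aff I-1×I-2: Pp|PP
P/II-4 aff I-1×I-2: Pp|PP
P/III-1 un II-1×II-2: pp
⇒ P over [I-1,I-2,II-1,II-2,II-3,II-4,III-1]: 5 consistent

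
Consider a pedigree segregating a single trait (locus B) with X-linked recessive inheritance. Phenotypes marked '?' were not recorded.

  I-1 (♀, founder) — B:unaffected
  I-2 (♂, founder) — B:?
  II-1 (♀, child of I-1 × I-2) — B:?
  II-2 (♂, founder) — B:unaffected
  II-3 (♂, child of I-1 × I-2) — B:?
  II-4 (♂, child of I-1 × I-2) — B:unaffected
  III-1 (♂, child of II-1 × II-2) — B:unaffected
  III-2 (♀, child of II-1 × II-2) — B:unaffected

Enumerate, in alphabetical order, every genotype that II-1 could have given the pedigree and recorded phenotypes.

II-1 ∈ {X^BX^B, X^BX^b}

B/I-1 un ·: X^BX^B|X^BX^b
B/I-2 ? ·: X^BY|X^bY
B/II-1 ? I-1×I-2: X^BX^B|X^BX^b
B/II-2 un ·: X^BY
B/II-3 ? I-1×I-2: X^BY|X^bY
B/II-4 un I-1×I-2: X^BY
B/III-1 un II-1×II-2: X^BY
B/III-2 un II-1×II-2: X^BX^B|X^BX^b
⇒ B over [I-1,I-2,II-1,II-2,II-3,II-4,III-1,III-2]: 13 consistent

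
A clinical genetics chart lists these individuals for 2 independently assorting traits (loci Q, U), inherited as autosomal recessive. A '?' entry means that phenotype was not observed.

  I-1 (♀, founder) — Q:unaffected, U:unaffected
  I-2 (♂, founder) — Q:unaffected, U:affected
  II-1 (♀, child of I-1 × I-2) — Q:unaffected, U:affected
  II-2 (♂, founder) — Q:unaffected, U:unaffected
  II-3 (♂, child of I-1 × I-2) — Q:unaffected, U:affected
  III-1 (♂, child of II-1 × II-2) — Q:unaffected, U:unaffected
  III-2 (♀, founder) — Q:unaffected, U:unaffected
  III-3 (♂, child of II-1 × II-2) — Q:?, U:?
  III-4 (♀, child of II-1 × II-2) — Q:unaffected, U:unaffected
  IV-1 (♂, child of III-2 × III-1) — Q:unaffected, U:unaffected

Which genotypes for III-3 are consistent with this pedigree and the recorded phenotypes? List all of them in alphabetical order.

III-3 ∈ {QQ Uu, QQ uu, Qq Uu, Qq uu, qq Uu, qq uu}

Q/I-1 un ·: QQ|Qq
Q/I-2 un ·: QQ|Qq
Q/II-1 un I-1×I-2: QQ|Qq
Q/II-2 un ·: QQ|Qq
Q/II-3 un I-1×I-2: QQ|Qq
Q/III-1 un II-1×II-2: QQ|Qq
Q/III-2 un ·: QQ|Qq
Q/III-3 ? II-1×II-2: QQ|Qq|qq
Q/III-4 un II-1×II-2: QQ|Qq
Q/IV-1 un III-2×III-1: QQ|Qq
⇒ Q over [I-1,I-2,II-1,II-2,II-3,III-1,III-2,III-3,III-4,IV-1]: 637 consistent
U/I-1 un ·: Uu
U/I-2 aff ·: uu
U/II-1 aff I-1×I-2: uu
U/II-2 un ·: UU|Uu
U/II-3 aff I-1×I-2: uu
U/III-1 un II-1×II-2: Uu
U/III-2 un ·: UU|Uu
U/III-3 ? II-1×II-2: Uu|uu
U/III-4 un II-1×II-2: Uu
U/IV-1 un III-2×III-1: UU|Uu
⇒ U over [I-1,I-2,II-1,II-2,II-3,III-1,III-2,III-3,III-4,IV-1]: 12 consistent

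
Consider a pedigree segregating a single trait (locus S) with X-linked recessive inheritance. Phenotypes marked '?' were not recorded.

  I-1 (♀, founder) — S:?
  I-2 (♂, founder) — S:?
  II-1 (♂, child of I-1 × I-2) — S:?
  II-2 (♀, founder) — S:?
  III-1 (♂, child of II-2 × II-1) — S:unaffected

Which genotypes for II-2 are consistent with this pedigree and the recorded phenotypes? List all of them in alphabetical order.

S/I-1 ? ·: X^SX^S|X^SX^s|X^sX^s
S/I-2 ? ·: X^SY|X^sY
S/II-1 ? I-1×I-2: X^SY|X^sY
S/II-2 ? ·: X^SX^S|X^SX^s
S/III-1 un II-2×II-1: X^SY
⇒ S over [I-1,I-2,II-1,II-2,III-1]: 16 consistent

II-2 ∈ {X^SX^S, X^SX^s}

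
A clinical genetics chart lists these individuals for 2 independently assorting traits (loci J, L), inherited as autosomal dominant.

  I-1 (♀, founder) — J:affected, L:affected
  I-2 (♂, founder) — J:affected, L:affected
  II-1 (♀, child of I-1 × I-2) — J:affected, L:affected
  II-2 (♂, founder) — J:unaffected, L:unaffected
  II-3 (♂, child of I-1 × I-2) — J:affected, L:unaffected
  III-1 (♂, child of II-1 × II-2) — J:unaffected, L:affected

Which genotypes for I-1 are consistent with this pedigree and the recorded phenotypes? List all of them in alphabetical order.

J/I-1 aff ·: Jj|JJ
J/I-2 aff ·: Jj|JJ
J/II-1 aff I-1×I-2: Jj
J/II-2 un ·: jj
J/II-3 aff I-1×I-2: Jj|JJ
J/III-1 un II-1×II-2: jj
⇒ J over [I-1,I-2,II-1,II-2,II-3,III-1]: 6 consistent
L/I-1 aff ·: Ll
L/I-2 aff ·: Ll
L/II-1 aff I-1×I-2: Ll|LL
L/II-2 un ·: ll
L/II-3 un I-1×I-2: ll
L/III-1 aff II-1×II-2: Ll
⇒ L over [I-1,I-2,II-1,II-2,II-3,III-1]: 2 consistent

I-1 ∈ {JJ Ll, Jj Ll}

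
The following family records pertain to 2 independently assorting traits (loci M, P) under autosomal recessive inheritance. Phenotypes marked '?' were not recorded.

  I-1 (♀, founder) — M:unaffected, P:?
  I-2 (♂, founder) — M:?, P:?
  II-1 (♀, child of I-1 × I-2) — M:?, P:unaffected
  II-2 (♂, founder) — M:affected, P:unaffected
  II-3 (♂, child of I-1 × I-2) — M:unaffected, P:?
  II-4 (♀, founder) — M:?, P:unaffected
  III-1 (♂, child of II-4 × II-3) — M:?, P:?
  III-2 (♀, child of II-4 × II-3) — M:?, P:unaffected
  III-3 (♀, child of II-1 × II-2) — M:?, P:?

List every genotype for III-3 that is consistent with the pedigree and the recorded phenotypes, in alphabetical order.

III-3 ∈ {Mm PP, Mm Pp, Mm pp, mm PP, mm Pp, mm pp}

M/I-1 un ·: MM|Mm
M/I-2 ? ·: MM|Mm|mm
M/II-1 ? I-1×I-2: MM|Mm|mm
M/II-2 aff ·: mm
M/II-3 un I-1×I-2: MM|Mm
M/II-4 ? ·: MM|Mm|mm
M/III-1 ? II-4×II-3: MM|Mm|mm
M/III-2 ? II-4×II-3: MM|Mm|mm
M/III-3 ? II-1×II-2: Mm|mm
⇒ M over [I-1,I-2,II-1,II-2,II-3,II-4,III-1,III-2,III-3]: 321 consistent
P/I-1 ? ·: PP|Pp|pp
P/I-2 ? ·: PP|Pp|pp
P/II-1 un I-1×I-2: PP|Pp
P/II-2 un ·: PP|Pp
P/II-3 ? I-1×I-2: PP|Pp|pp
P/II-4 un ·: PP|Pp
P/III-1 ? II-4×II-3: PP|Pp|pp
P/III-2 un II-4×II-3: PP|Pp
P/III-3 ? II-1×II-2: PP|Pp|pp
⇒ P over [I-1,I-2,II-1,II-2,II-3,II-4,III-1,III-2,III-3]: 629 consistent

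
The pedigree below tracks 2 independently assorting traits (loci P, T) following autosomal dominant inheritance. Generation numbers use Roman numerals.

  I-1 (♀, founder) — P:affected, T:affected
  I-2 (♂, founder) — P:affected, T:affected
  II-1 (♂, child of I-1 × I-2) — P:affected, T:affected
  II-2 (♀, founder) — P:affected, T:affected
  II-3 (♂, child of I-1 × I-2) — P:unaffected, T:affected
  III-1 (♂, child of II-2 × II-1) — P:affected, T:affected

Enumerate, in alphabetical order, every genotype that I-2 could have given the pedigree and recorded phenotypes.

I-2 ∈ {Pp TT, Pp Tt}

P/I-1 aff ·: Pp
P/I-2 aff ·: Pp
P/II-1 aff I-1×I-2: Pp|PP
P/II-2 aff ·: Pp|PP
P/II-3 un I-1×I-2: pp
P/III-1 aff II-2×II-1: Pp|PP
⇒ P over [I-1,I-2,II-1,II-2,II-3,III-1]: 7 consistent
T/I-1 aff ·: Tt|TT
T/I-2 aff ·: Tt|TT
T/II-1 aff I-1×I-2: Tt|TT
T/II-2 aff ·: Tt|TT
T/II-3 aff I-1×I-2: Tt|TT
T/III-1 aff II-2×II-1: Tt|TT
⇒ T over [I-1,I-2,II-1,II-2,II-3,III-1]: 45 consistent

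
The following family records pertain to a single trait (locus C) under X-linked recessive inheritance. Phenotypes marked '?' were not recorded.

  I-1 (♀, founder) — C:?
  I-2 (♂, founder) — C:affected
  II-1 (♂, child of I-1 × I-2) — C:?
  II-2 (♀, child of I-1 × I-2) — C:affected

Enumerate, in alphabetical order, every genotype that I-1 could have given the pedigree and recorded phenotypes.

I-1 ∈ {X^CX^c, X^cX^c}

C/I-1 ? ·: X^CX^c|X^cX^c
C/I-2 aff ·: X^cY
C/II-1 ? I-1×I-2: X^CY|X^cY
C/II-2 aff I-1×I-2: X^cX^c
⇒ C over [I-1,I-2,II-1,II-2]: 3 consistent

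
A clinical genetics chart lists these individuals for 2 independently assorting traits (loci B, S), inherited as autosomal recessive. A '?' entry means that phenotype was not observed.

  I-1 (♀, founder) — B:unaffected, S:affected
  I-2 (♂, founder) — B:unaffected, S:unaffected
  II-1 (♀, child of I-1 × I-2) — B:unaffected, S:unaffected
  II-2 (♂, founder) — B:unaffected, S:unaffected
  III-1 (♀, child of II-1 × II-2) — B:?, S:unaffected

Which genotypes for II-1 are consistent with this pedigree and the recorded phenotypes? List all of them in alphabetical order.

B/I-1 un ·: BB|Bb
B/I-2 un ·: BB|Bb
B/II-1 un I-1×I-2: BB|Bb
B/II-2 un ·: BB|Bb
B/III-1 ? II-1×II-2: BB|Bb|bb
⇒ B over [I-1,I-2,II-1,II-2,III-1]: 27 consistent
S/I-1 aff ·: ss
S/I-2 un ·: SS|Ss
S/II-1 un I-1×I-2: Ss
S/II-2 un ·: SS|Ss
S/III-1 un II-1×II-2: SS|Ss
⇒ S over [I-1,I-2,II-1,II-2,III-1]: 8 consistent

II-1 ∈ {BB Ss, Bb Ss}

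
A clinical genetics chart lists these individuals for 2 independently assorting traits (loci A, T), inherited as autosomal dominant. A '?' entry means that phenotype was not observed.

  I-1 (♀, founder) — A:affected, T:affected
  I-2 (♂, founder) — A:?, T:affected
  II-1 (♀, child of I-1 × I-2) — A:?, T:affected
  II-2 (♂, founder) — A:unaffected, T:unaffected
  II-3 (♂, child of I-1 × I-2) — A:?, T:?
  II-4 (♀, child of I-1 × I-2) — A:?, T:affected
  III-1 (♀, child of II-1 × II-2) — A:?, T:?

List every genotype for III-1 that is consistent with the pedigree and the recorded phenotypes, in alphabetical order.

III-1 ∈ {Aa Tt, Aa tt, aa Tt, aa tt}

A/I-1 aff ·: Aa|AA
A/I-2 ? ·: aa|Aa|AA
A/II-1 ? I-1×I-2: aa|Aa|AA
A/II-2 un ·: aa
A/II-3 ? I-1×I-2: aa|Aa|AA
A/II-4 ? I-1×I-2: aa|Aa|AA
A/III-1 ? II-1×II-2: aa|Aa
⇒ A over [I-1,I-2,II-1,II-2,II-3,II-4,III-1]: 75 consistent
T/I-1 aff ·: Tt|TT
T/I-2 aff ·: Tt|TT
T/II-1 aff I-1×I-2: Tt|TT
T/II-2 un ·: tt
T/II-3 ? I-1×I-2: tt|Tt|TT
T/II-4 aff I-1×I-2: Tt|TT
T/III-1 ? II-1×II-2: tt|Tt
⇒ T over [I-1,I-2,II-1,II-2,II-3,II-4,III-1]: 43 consistent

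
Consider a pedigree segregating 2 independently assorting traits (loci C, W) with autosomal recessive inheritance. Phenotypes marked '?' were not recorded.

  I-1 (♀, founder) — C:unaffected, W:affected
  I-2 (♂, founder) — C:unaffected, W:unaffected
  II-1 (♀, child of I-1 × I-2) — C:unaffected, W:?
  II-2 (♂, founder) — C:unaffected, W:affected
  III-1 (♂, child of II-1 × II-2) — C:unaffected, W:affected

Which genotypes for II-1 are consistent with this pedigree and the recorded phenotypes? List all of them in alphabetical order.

II-1 ∈ {CC Ww, CC ww, Cc Ww, Cc ww}

C/I-1 un ·: CC|Cc
C/I-2 un ·: CC|Cc
C/II-1 un I-1×I-2: CC|Cc
C/II-2 un ·: CC|Cc
C/III-1 un II-1×II-2: CC|Cc
⇒ C over [I-1,I-2,II-1,II-2,III-1]: 24 consistent
W/I-1 aff ·: ww
W/I-2 un ·: WW|Ww
W/II-1 ? I-1×I-2: Ww|ww
W/II-2 aff ·: ww
W/III-1 aff II-1×II-2: ww
⇒ W over [I-1,I-2,II-1,II-2,III-1]: 3 consistent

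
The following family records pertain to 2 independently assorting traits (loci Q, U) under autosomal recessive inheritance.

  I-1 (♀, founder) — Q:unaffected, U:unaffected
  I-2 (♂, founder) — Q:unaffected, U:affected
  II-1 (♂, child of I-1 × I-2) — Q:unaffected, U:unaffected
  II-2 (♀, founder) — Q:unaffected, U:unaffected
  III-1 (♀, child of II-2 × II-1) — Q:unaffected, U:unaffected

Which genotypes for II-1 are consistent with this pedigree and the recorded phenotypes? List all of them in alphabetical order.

Q/I-1 un ·: QQ|Qq
Q/I-2 un ·: QQ|Qq
Q/II-1 un I-1×I-2: QQ|Qq
Q/II-2 un ·: QQ|Qq
Q/III-1 un II-2×II-1: QQ|Qq
⇒ Q over [I-1,I-2,II-1,II-2,III-1]: 24 consistent
U/I-1 un ·: UU|Uu
U/I-2 aff ·: uu
U/II-1 un I-1×I-2: Uu
U/II-2 un ·: UU|Uu
U/III-1 un II-2×II-1: UU|Uu
⇒ U over [I-1,I-2,II-1,II-2,III-1]: 8 consistent

II-1 ∈ {QQ Uu, Qq Uu}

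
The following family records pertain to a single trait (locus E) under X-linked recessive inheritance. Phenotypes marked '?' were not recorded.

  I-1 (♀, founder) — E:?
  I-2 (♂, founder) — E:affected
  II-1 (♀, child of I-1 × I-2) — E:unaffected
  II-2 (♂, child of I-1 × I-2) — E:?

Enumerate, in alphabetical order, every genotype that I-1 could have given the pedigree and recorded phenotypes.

I-1 ∈ {X^EX^E, X^EX^e}

E/I-1 ? ·: X^EX^E|X^EX^e
E/I-2 aff ·: X^eY
E/II-1 un I-1×I-2: X^EX^e
E/II-2 ? I-1×I-2: X^EY|X^eY
⇒ E over [I-1,I-2,II-1,II-2]: 3 consistent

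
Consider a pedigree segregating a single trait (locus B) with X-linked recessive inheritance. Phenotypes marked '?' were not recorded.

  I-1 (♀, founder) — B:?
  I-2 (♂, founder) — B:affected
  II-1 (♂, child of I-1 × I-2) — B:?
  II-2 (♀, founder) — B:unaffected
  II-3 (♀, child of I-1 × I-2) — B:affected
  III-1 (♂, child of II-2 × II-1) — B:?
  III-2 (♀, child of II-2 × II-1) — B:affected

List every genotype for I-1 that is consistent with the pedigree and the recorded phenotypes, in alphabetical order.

B/I-1 ? ·: X^BX^b|X^bX^b
B/I-2 aff ·: X^bY
B/II-1 ? I-1×I-2: X^bY
B/II-2 un ·: X^BX^b
B/II-3 aff I-1×I-2: X^bX^b
B/III-1 ? II-2×II-1: X^BY|X^bY
B/III-2 aff II-2×II-1: X^bX^b
⇒ B over [I-1,I-2,II-1,II-2,II-3,III-1,III-2]: 4 consistent

I-1 ∈ {X^BX^b, X^bX^b}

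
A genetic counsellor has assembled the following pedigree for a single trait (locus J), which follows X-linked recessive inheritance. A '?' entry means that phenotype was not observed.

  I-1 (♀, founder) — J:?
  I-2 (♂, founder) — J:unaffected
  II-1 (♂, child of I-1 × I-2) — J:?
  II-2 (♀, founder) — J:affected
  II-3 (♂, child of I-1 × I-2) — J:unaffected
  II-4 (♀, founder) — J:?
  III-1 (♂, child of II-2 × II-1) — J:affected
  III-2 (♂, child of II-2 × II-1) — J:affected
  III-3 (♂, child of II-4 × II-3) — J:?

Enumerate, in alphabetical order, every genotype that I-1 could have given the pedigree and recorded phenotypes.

J/I-1 ? ·: X^JX^J|X^JX^j
J/I-2 un ·: X^JY
J/II-1 ? I-1×I-2: X^JY|X^jY
J/II-2 aff ·: X^jX^j
J/II-3 un I-1×I-2: X^JY
J/II-4 ? ·: X^JX^J|X^JX^j|X^jX^j
J/III-1 aff II-2×II-1: X^jY
J/III-2 aff II-2×II-1: X^jY
J/III-3 ? II-4×II-3: X^JY|X^jY
⇒ J over [I-1,I-2,II-1,II-2,II-3,II-4,III-1,III-2,III-3]: 12 consistent

I-1 ∈ {X^JX^J, X^JX^j}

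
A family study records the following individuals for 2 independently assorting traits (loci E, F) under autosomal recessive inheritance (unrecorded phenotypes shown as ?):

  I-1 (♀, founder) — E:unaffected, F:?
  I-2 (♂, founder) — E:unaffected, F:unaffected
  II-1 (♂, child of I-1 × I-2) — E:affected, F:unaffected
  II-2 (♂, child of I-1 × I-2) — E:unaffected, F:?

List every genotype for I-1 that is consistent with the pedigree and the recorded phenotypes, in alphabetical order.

I-1 ∈ {Ee FF, Ee Ff, Ee ff}

E/I-1 un ·: Ee
E/I-2 un ·: Ee
E/II-1 aff I-1×I-2: ee
E/II-2 un I-1×I-2: EE|Ee
⇒ E over [I-1,I-2,II-1,II-2]: 2 consistent
F/I-1 ? ·: FF|Ff|ff
F/I-2 un ·: FF|Ff
F/II-1 un I-1×I-2: FF|Ff
F/II-2 ? I-1×I-2: FF|Ff|ff
⇒ F over [I-1,I-2,II-1,II-2]: 18 consistent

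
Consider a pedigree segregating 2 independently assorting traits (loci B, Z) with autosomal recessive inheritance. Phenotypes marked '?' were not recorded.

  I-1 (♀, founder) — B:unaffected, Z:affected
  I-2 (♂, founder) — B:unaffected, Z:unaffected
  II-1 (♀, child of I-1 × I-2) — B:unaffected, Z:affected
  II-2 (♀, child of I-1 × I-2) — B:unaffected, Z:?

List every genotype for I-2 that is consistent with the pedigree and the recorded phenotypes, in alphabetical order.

B/I-1 un ·: BB|Bb
B/I-2 un ·: BB|Bb
B/II-1 un I-1×I-2: BB|Bb
B/II-2 un I-1×I-2: BB|Bb
⇒ B over [I-1,I-2,II-1,II-2]: 13 consistent
Z/I-1 aff ·: zz
Z/I-2 un ·: Zz
Z/II-1 aff I-1×I-2: zz
Z/II-2 ? I-1×I-2: Zz|zz
⇒ Z over [I-1,I-2,II-1,II-2]: 2 consistent

I-2 ∈ {BB Zz, Bb Zz}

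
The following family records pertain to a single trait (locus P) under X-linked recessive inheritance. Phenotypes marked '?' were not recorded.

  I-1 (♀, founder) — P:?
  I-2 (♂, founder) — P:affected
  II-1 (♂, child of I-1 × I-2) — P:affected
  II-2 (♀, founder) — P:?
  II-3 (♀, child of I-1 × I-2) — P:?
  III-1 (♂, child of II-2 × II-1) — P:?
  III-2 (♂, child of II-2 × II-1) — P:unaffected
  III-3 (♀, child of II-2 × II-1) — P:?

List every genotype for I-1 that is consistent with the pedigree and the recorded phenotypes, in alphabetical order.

I-1 ∈ {X^PX^p, X^pX^p}

P/I-1 ? ·: X^PX^p|X^pX^p
P/I-2 aff ·: X^pY
P/II-1 aff I-1×I-2: X^pY
P/II-2 ? ·: X^PX^P|X^PX^p
P/II-3 ? I-1×I-2: X^PX^p|X^pX^p
P/III-1 ? II-2×II-1: X^PY|X^pY
P/III-2 un II-2×II-1: X^PY
P/III-3 ? II-2×II-1: X^PX^p|X^pX^p
⇒ P over [I-1,I-2,II-1,II-2,II-3,III-1,III-2,III-3]: 15 consistent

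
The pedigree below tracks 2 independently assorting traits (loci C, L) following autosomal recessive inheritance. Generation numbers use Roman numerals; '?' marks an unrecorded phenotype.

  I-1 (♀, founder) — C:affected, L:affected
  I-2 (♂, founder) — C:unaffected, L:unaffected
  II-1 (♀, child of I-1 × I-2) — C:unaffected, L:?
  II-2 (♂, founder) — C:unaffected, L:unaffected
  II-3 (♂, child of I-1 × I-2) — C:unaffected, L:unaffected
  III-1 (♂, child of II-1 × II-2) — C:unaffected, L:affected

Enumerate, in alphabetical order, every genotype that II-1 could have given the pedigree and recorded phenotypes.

C/I-1 aff ·: cc
C/I-2 un ·: CC|Cc
C/II-1 un I-1×I-2: Cc
C/II-2 un ·: CC|Cc
C/II-3 un I-1×I-2: Cc
C/III-1 un II-1×II-2: CC|Cc
⇒ C over [I-1,I-2,II-1,II-2,II-3,III-1]: 8 consistent
L/I-1 aff ·: ll
L/I-2 un ·: LL|Ll
L/II-1 ? I-1×I-2: Ll|ll
L/II-2 un ·: Ll
L/II-3 un I-1×I-2: Ll
L/III-1 aff II-1×II-2: ll
⇒ L over [I-1,I-2,II-1,II-2,II-3,III-1]: 3 consistent

II-1 ∈ {Cc Ll, Cc ll}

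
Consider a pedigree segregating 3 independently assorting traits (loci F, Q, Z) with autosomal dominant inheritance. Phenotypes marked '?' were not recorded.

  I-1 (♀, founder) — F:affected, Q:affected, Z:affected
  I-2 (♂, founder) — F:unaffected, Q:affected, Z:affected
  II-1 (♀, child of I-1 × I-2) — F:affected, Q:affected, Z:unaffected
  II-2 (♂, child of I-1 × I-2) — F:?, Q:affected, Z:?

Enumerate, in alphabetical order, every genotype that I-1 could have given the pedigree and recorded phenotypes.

I-1 ∈ {FF QQ Zz, FF Qq Zz, Ff QQ Zz, Ff Qq Zz}

F/I-1 aff ·: Ff|FF
F/I-2 un ·: ff
F/II-1 aff I-1×I-2: Ff
F/II-2 ? I-1×I-2: ff|Ff
⇒ F over [I-1,I-2,II-1,II-2]: 3 consistent
Q/I-1 aff ·: Qq|QQ
Q/I-2 aff ·: Qq|QQ
Q/II-1 aff I-1×I-2: Qq|QQ
Q/II-2 aff I-1×I-2: Qq|QQ
⇒ Q over [I-1,I-2,II-1,II-2]: 13 consistent
Z/I-1 aff ·: Zz
Z/I-2 aff ·: Zz
Z/II-1 un I-1×I-2: zz
Z/II-2 ? I-1×I-2: zz|Zz|ZZ
⇒ Z over [I-1,I-2,II-1,II-2]: 3 consistent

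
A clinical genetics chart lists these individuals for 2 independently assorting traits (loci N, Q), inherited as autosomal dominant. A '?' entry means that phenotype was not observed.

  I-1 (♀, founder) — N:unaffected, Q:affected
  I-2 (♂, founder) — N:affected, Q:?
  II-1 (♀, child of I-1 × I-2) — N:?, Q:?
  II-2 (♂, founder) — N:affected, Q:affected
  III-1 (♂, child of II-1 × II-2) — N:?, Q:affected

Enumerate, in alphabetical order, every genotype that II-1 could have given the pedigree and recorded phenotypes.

II-1 ∈ {Nn QQ, Nn Qq, Nn qq, nn QQ, nn Qq, nn qq}

N/I-1 un ·: nn
N/I-2 aff ·: Nn|NN
N/II-1 ? I-1×I-2: nn|Nn
N/II-2 aff ·: Nn|NN
N/III-1 ? II-1×II-2: nn|Nn|NN
⇒ N over [I-1,I-2,II-1,II-2,III-1]: 13 consistent
Q/I-1 aff ·: Qq|QQ
Q/I-2 ? ·: qq|Qq|QQ
Q/II-1 ? I-1×I-2: qq|Qq|QQ
Q/II-2 aff ·: Qq|QQ
Q/III-1 aff II-1×II-2: Qq|QQ
⇒ Q over [I-1,I-2,II-1,II-2,III-1]: 36 consistent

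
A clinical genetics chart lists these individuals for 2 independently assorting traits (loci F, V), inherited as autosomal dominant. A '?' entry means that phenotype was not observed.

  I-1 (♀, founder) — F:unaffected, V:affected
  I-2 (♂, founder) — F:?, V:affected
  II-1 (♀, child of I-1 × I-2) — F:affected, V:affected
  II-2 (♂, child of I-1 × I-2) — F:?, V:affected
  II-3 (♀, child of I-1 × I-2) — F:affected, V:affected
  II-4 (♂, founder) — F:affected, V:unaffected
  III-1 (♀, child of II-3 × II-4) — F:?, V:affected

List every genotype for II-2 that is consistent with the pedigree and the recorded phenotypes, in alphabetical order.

II-2 ∈ {Ff VV, Ff Vv, ff VV, ff Vv}

F/I-1 un ·: ff
F/I-2 ? ·: Ff|FF
F/II-1 aff I-1×I-2: Ff
F/II-2 ? I-1×I-2: ff|Ff
F/II-3 aff I-1×I-2: Ff
F/II-4 aff ·: Ff|FF
F/III-1 ? II-3×II-4: ff|Ff|FF
⇒ F over [I-1,I-2,II-1,II-2,II-3,II-4,III-1]: 15 consistent
V/I-1 aff ·: Vv|VV
V/I-2 aff ·: Vv|VV
V/II-1 aff I-1×I-2: Vv|VV
V/II-2 aff I-1×I-2: Vv|VV
V/II-3 aff I-1×I-2: Vv|VV
V/II-4 un ·: vv
V/III-1 aff II-3×II-4: Vv
⇒ V over [I-1,I-2,II-1,II-2,II-3,II-4,III-1]: 25 consistent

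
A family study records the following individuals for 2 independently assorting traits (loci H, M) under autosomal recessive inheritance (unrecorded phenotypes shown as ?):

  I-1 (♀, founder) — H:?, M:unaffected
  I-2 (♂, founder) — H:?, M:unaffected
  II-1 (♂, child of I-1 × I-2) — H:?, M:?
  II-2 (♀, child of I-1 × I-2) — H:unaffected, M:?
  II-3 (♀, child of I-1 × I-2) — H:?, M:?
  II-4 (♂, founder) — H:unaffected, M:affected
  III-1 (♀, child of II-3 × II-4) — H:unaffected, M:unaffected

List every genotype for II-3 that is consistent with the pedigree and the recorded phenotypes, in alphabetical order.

II-3 ∈ {HH MM, HH Mm, Hh MM, Hh Mm, hh MM, hh Mm}

H/I-1 ? ·: HH|Hh|hh
H/I-2 ? ·: HH|Hh|hh
H/II-1 ? I-1×I-2: HH|Hh|hh
H/II-2 un I-1×I-2: HH|Hh
H/II-3 ? I-1×I-2: HH|Hh|hh
H/II-4 un ·: HH|Hh
H/III-1 un II-3×II-4: HH|Hh
⇒ H over [I-1,I-2,II-1,II-2,II-3,II-4,III-1]: 145 consistent
M/I-1 un ·: MM|Mm
M/I-2 un ·: MM|Mm
M/II-1 ? I-1×I-2: MM|Mm|mm
M/II-2 ? I-1×I-2: MM|Mm|mm
M/II-3 ? I-1×I-2: MM|Mm
M/II-4 aff ·: mm
M/III-1 un II-3×II-4: Mm
⇒ M over [I-1,I-2,II-1,II-2,II-3,II-4,III-1]: 35 consistent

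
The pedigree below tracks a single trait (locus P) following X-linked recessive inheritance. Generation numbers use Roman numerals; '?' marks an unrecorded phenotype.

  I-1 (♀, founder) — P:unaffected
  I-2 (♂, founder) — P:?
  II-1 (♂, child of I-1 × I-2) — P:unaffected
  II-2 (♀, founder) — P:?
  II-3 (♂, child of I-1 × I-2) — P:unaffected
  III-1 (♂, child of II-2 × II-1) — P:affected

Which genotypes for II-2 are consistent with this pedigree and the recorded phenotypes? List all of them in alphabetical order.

P/I-1 un ·: X^PX^P|X^PX^p
P/I-2 ? ·: X^PY|X^pY
P/II-1 un I-1×I-2: X^PY
P/II-2 ? ·: X^PX^p|X^pX^p
P/II-3 un I-1×I-2: X^PY
P/III-1 aff II-2×II-1: X^pY
⇒ P over [I-1,I-2,II-1,II-2,II-3,III-1]: 8 consistent

II-2 ∈ {X^PX^p, X^pX^p}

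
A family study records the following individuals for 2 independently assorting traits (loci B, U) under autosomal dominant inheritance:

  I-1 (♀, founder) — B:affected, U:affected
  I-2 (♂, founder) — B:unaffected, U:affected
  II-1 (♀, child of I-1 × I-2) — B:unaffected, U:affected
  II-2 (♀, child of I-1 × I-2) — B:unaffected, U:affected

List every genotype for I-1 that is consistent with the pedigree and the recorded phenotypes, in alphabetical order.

I-1 ∈ {Bb UU, Bb Uu}

B/I-1 aff ·: Bb
B/I-2 un ·: bb
B/II-1 un I-1×I-2: bb
B/II-2 un I-1×I-2: bb
⇒ B over [I-1,I-2,II-1,II-2]: 1 consistent
U/I-1 aff ·: Uu|UU
U/I-2 aff ·: Uu|UU
U/II-1 aff I-1×I-2: Uu|UU
U/II-2 aff I-1×I-2: Uu|UU
⇒ U over [I-1,I-2,II-1,II-2]: 13 consistent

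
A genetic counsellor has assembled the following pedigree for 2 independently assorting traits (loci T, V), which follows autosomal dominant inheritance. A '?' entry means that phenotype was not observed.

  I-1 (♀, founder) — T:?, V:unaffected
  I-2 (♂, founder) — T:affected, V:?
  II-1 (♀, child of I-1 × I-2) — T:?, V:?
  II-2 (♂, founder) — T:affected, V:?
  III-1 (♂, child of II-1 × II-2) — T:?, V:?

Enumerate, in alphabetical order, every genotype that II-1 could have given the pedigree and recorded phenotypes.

II-1 ∈ {TT Vv, TT vv, Tt Vv, Tt vv, tt Vv, tt vv}

T/I-1 ? ·: tt|Tt|TT
T/I-2 aff ·: Tt|TT
T/II-1 ? I-1×I-2: tt|Tt|TT
T/II-2 aff ·: Tt|TT
T/III-1 ? II-1×II-2: tt|Tt|TT
⇒ T over [I-1,I-2,II-1,II-2,III-1]: 43 consistent
V/I-1 un ·: vv
V/I-2 ? ·: vv|Vv|VV
V/II-1 ? I-1×I-2: vv|Vv
V/II-2 ? ·: vv|Vv|VV
V/III-1 ? II-1×II-2: vv|Vv|VV
⇒ V over [I-1,I-2,II-1,II-2,III-1]: 22 consistent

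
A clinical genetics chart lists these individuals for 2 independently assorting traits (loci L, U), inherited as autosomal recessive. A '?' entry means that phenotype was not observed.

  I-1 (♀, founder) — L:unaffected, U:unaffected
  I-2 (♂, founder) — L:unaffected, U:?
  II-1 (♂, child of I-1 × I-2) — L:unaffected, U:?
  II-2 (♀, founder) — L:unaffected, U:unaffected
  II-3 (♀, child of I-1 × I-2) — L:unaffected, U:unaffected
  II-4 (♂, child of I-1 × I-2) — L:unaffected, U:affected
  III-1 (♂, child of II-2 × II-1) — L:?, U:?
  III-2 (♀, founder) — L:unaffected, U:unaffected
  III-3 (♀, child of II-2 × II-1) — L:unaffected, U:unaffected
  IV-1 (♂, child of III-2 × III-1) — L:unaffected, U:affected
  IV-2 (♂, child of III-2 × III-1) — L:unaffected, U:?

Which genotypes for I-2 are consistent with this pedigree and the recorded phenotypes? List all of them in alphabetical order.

I-2 ∈ {LL Uu, LL uu, Ll Uu, Ll uu}

L/I-1 un ·: LL|Ll
L/I-2 un ·: LL|Ll
L/II-1 un I-1×I-2: LL|Ll
L/II-2 un ·: LL|Ll
L/II-3 un I-1×I-2: LL|Ll
L/II-4 un I-1×I-2: LL|Ll
L/III-1 ? II-2×II-1: LL|Ll|ll
L/III-2 un ·: LL|Ll
L/III-3 un II-2×II-1: LL|Ll
L/IV-1 un III-2×III-1: LL|Ll
L/IV-2 un III-2×III-1: LL|Ll
⇒ L over [I-1,I-2,II-1,II-2,II-3,II-4,III-1,III-2,III-3,IV-1,IV-2]: 1075 consistent
U/I-1 un ·: Uu
U/I-2 ? ·: Uu|uu
U/II-1 ? I-1×I-2: UU|Uu|uu
U/II-2 un ·: UU|Uu
U/II-3 un I-1×I-2: UU|Uu
U/II-4 aff I-1×I-2: uu
U/III-1 ? II-2×II-1: Uu|uu
U/III-2 un ·: Uu
U/III-3 un II-2×II-1: UU|Uu
U/IV-1 aff III-2×III-1: uu
U/IV-2 ? III-2×III-1: UU|Uu|uu
⇒ U over [I-1,I-2,II-1,II-2,II-3,II-4,III-1,III-2,III-3,IV-1,IV-2]: 84 consistent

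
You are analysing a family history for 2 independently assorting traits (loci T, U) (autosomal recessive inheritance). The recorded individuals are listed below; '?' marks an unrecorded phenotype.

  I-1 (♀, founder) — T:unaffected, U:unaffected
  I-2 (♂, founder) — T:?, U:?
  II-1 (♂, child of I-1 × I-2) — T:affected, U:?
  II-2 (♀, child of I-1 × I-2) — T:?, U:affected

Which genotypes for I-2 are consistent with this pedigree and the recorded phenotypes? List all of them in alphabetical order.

I-2 ∈ {Tt Uu, Tt uu, tt Uu, tt uu}

T/I-1 un ·: Tt
T/I-2 ? ·: Tt|tt
T/II-1 aff I-1×I-2: tt
T/II-2 ? I-1×I-2: TT|Tt|tt
⇒ T over [I-1,I-2,II-1,II-2]: 5 consistent
U/I-1 un ·: Uu
U/I-2 ? ·: Uu|uu
U/II-1 ? I-1×I-2: UU|Uu|uu
U/II-2 aff I-1×I-2: uu
⇒ U over [I-1,I-2,II-1,II-2]: 5 consistent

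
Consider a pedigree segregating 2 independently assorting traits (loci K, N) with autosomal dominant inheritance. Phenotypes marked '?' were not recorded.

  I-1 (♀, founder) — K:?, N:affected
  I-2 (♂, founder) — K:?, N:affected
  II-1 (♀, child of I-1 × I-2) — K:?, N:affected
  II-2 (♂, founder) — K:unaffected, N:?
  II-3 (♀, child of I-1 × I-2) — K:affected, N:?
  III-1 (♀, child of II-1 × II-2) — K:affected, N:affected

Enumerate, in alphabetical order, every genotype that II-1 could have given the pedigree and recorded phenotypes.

K/I-1 ? ·: kk|Kk|KK
K/I-2 ? ·: kk|Kk|KK
K/II-1 ? I-1×I-2: Kk|KK
K/II-2 un ·: kk
K/II-3 aff I-1×I-2: Kk|KK
K/III-1 aff II-1×II-2: Kk
⇒ K over [I-1,I-2,II-1,II-2,II-3,III-1]: 17 consistent
N/I-1 aff ·: Nn|NN
N/I-2 aff ·: Nn|NN
N/II-1 aff I-1×I-2: Nn|NN
N/II-2 ? ·: nn|Nn|NN
N/II-3 ? I-1×I-2: nn|Nn|NN
N/III-1 aff II-1×II-2: Nn|NN
⇒ N over [I-1,I-2,II-1,II-2,II-3,III-1]: 67 consistent

II-1 ∈ {KK NN, KK Nn, Kk NN, Kk Nn}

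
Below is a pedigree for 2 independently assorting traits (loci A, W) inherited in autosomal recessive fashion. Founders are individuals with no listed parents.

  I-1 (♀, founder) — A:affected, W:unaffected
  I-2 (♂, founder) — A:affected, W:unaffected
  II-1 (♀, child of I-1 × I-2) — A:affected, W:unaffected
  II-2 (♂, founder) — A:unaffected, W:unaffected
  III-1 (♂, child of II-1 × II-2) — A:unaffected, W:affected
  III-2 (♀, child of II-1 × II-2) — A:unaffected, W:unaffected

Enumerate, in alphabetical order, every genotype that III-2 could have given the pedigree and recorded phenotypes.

A/I-1 aff ·: aa
A/I-2 aff ·: aa
A/II-1 aff I-1×I-2: aa
A/II-2 un ·: AA|Aa
A/III-1 un II-1×II-2: Aa
A/III-2 un II-1×II-2: Aa
⇒ A over [I-1,I-2,II-1,II-2,III-1,III-2]: 2 consistent
W/I-1 un ·: WW|Ww
W/I-2 un ·: WW|Ww
W/II-1 un I-1×I-2: Ww
W/II-2 un ·: Ww
W/III-1 aff II-1×II-2: ww
W/III-2 un II-1×II-2: WW|Ww
⇒ W over [I-1,I-2,II-1,II-2,III-1,III-2]: 6 consistent

III-2 ∈ {Aa WW, Aa Ww}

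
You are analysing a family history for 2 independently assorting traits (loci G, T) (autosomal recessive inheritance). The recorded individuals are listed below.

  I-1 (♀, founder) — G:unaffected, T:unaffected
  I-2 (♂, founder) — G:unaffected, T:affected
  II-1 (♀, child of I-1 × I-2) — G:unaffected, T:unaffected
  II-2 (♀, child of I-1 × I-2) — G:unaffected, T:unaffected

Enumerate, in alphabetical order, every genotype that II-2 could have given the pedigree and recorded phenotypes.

G/I-1 un ·: GG|Gg
G/I-2 un ·: GG|Gg
G/II-1 un I-1×I-2: GG|Gg
G/II-2 un I-1×I-2: GG|Gg
⇒ G over [I-1,I-2,II-1,II-2]: 13 consistent
T/I-1 un ·: TT|Tt
T/I-2 aff ·: tt
T/II-1 un I-1×I-2: Tt
T/II-2 un I-1×I-2: Tt
⇒ T over [I-1,I-2,II-1,II-2]: 2 consistent

II-2 ∈ {GG Tt, Gg Tt}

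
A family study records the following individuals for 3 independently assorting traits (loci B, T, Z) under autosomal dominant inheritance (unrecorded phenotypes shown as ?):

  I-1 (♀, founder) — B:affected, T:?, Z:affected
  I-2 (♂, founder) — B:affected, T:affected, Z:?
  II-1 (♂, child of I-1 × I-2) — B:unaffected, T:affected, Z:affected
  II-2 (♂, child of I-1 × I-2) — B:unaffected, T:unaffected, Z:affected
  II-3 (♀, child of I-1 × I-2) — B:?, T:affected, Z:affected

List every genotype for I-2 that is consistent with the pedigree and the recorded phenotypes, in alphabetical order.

B/I-1 aff ·: Bb
B/I-2 aff ·: Bb
B/II-1 un I-1×I-2: bb
B/II-2 un I-1×I-2: bb
B/II-3 ? I-1×I-2: bb|Bb|BB
⇒ B over [I-1,I-2,II-1,II-2,II-3]: 3 consistent
T/I-1 ? ·: tt|Tt
T/I-2 aff ·: Tt
T/II-1 aff I-1×I-2: Tt|TT
T/II-2 un I-1×I-2: tt
T/II-3 aff I-1×I-2: Tt|TT
⇒ T over [I-1,I-2,II-1,II-2,II-3]: 5 consistent
Z/I-1 aff ·: Zz|ZZ
Z/I-2 ? ·: zz|Zz|ZZ
Z/II-1 aff I-1×I-2: Zz|ZZ
Z/II-2 aff I-1×I-2: Zz|ZZ
Z/II-3 aff I-1×I-2: Zz|ZZ
⇒ Z over [I-1,I-2,II-1,II-2,II-3]: 27 consistent

I-2 ∈ {Bb Tt ZZ, Bb Tt Zz, Bb Tt zz}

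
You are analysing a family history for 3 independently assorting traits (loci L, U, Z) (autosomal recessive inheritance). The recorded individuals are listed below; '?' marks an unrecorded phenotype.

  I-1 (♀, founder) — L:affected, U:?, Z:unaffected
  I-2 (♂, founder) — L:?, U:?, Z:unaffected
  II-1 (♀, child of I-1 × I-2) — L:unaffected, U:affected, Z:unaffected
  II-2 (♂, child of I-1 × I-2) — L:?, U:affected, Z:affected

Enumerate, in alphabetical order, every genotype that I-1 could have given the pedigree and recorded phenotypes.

L/I-1 aff ·: ll
L/I-2 ? ·: LL|Ll
L/II-1 un I-1×I-2: Ll
L/II-2 ? I-1×I-2: Ll|ll
⇒ L over [I-1,I-2,II-1,II-2]: 3 consistent
U/I-1 ? ·: Uu|uu
U/I-2 ? ·: Uu|uu
U/II-1 aff I-1×I-2: uu
U/II-2 aff I-1×I-2: uu
⇒ U over [I-1,I-2,II-1,II-2]: 4 consistent
Z/I-1 un ·: Zz
Z/I-2 un ·: Zz
Z/II-1 un I-1×I-2: ZZ|Zz
Z/II-2 aff I-1×I-2: zz
⇒ Z over [I-1,I-2,II-1,II-2]: 2 consistent

I-1 ∈ {ll Uu Zz, ll uu Zz}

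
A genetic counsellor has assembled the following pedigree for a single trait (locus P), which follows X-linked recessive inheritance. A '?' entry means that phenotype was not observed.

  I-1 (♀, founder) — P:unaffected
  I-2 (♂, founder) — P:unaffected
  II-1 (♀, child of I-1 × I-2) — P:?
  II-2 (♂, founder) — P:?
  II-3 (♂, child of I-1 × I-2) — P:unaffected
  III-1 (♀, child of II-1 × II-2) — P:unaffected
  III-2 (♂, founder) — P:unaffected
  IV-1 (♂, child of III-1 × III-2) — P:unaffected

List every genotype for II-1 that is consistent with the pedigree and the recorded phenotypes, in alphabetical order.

II-1 ∈ {X^PX^P, X^PX^p}

P/I-1 un ·: X^PX^P|X^PX^p
P/I-2 un ·: X^PY
P/II-1 ? I-1×I-2: X^PX^P|X^PX^p
P/II-2 ? ·: X^PY|X^pY
P/II-3 un I-1×I-2: X^PY
P/III-1 un II-1×II-2: X^PX^P|X^PX^p
P/III-2 un ·: X^PY
P/IV-1 un III-1×III-2: X^PY
⇒ P over [I-1,I-2,II-1,II-2,II-3,III-1,III-2,IV-1]: 7 consistent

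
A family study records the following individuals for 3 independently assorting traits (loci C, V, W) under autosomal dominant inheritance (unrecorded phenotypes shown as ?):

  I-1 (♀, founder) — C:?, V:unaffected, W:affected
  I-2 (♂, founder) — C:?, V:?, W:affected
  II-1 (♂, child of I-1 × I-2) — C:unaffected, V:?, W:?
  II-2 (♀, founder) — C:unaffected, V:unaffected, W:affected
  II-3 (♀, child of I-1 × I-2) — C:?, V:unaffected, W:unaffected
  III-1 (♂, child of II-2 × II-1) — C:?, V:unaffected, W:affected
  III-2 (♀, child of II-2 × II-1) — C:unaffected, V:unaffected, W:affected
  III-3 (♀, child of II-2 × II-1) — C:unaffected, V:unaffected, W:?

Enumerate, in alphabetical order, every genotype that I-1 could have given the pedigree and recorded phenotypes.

I-1 ∈ {Cc vv Ww, cc vv Ww}

C/I-1 ? ·: cc|Cc
C/I-2 ? ·: cc|Cc
C/II-1 un I-1×I-2: cc
C/II-2 un ·: cc
C/II-3 ? I-1×I-2: cc|Cc|CC
C/III-1 ? II-2×II-1: cc
C/III-2 un II-2×II-1: cc
C/III-3 un II-2×II-1: cc
⇒ C over [I-1,I-2,II-1,II-2,II-3,III-1,III-2,III-3]: 8 consistent
V/I-1 un ·: vv
V/I-2 ? ·: vv|Vv
V/II-1 ? I-1×I-2: vv|Vv
V/II-2 un ·: vv
V/II-3 un I-1×I-2: vv
V/III-1 un II-2×II-1: vv
V/III-2 un II-2×II-1: vv
V/III-3 un II-2×II-1: vv
⇒ V over [I-1,I-2,II-1,II-2,II-3,III-1,III-2,III-3]: 3 consistent
W/I-1 aff ·: Ww
W/I-2 aff ·: Ww
W/II-1 ? I-1×I-2: ww|Ww|WW
W/II-2 aff ·: Ww|WW
W/II-3 un I-1×I-2: ww
W/III-1 aff II-2×II-1: Ww|WW
W/III-2 aff II-2×II-1: Ww|WW
W/III-3 ? II-2×II-1: ww|Ww|WW
⇒ W over [I-1,I-2,II-1,II-2,II-3,III-1,III-2,III-3]: 32 consistent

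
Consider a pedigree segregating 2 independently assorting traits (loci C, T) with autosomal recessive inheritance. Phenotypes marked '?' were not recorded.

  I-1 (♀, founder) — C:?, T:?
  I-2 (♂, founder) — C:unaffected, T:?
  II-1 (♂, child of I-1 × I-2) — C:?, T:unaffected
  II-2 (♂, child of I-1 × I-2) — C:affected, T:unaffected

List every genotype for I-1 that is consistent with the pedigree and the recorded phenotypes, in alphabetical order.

I-1 ∈ {Cc TT, Cc Tt, Cc tt, cc TT, cc Tt, cc tt}

C/I-1 ? ·: Cc|cc
C/I-2 un ·: Cc
C/II-1 ? I-1×I-2: CC|Cc|cc
C/II-2 aff I-1×I-2: cc
⇒ C over [I-1,I-2,II-1,II-2]: 5 consistent
T/I-1 ? ·: TT|Tt|tt
T/I-2 ? ·: TT|Tt|tt
T/II-1 un I-1×I-2: TT|Tt
T/II-2 un I-1×I-2: TT|Tt
⇒ T over [I-1,I-2,II-1,II-2]: 17 consistent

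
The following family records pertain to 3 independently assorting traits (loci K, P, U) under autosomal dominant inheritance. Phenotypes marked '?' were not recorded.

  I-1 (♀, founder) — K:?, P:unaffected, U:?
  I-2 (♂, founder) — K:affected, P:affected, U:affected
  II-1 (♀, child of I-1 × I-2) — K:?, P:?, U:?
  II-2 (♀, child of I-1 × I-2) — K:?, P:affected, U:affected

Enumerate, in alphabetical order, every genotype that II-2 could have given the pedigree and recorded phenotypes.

II-2 ∈ {KK Pp UU, KK Pp Uu, Kk Pp UU, Kk Pp Uu, kk Pp UU, kk Pp Uu}

K/I-1 ? ·: kk|Kk|KK
K/I-2 aff ·: Kk|KK
K/II-1 ? I-1×I-2: kk|Kk|KK
K/II-2 ? I-1×I-2: kk|Kk|KK
⇒ K over [I-1,I-2,II-1,II-2]: 23 consistent
P/I-1 un ·: pp
P/I-2 aff ·: Pp|PP
P/II-1 ? I-1×I-2: pp|Pp
P/II-2 aff I-1×I-2: Pp
⇒ P over [I-1,I-2,II-1,II-2]: 3 consistent
U/I-1 ? ·: uu|Uu|UU
U/I-2 aff ·: Uu|UU
U/II-1 ? I-1×I-2: uu|Uu|UU
U/II-2 aff I-1×I-2: Uu|UU
⇒ U over [I-1,I-2,II-1,II-2]: 18 consistent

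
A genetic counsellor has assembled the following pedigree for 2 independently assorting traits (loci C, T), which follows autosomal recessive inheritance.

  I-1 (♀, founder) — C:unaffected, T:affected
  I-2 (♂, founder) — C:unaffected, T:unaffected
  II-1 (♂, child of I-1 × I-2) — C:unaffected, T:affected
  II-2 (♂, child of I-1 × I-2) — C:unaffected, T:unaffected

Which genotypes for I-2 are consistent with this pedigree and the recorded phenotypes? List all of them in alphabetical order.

I-2 ∈ {CC Tt, Cc Tt}

C/I-1 un ·: CC|Cc
C/I-2 un ·: CC|Cc
C/II-1 un I-1×I-2: CC|Cc
C/II-2 un I-1×I-2: CC|Cc
⇒ C over [I-1,I-2,II-1,II-2]: 13 consistent
T/I-1 aff ·: tt
T/I-2 un ·: Tt
T/II-1 aff I-1×I-2: tt
T/II-2 un I-1×I-2: Tt
⇒ T over [I-1,I-2,II-1,II-2]: 1 consistent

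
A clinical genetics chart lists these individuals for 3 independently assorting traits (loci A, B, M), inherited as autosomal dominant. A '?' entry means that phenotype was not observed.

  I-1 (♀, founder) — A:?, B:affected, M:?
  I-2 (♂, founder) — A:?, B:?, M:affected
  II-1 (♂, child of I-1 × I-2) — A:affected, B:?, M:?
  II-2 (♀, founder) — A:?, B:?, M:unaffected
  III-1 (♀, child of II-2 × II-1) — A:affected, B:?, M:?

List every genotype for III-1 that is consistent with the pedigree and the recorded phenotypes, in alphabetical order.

A/I-1 ? ·: aa|Aa|AA
A/I-2 ? ·: aa|Aa|AA
A/II-1 aff I-1×I-2: Aa|AA
A/II-2 ? ·: aa|Aa|AA
A/III-1 aff II-2×II-1: Aa|AA
⇒ A over [I-1,I-2,II-1,II-2,III-1]: 51 consistent
B/I-1 aff ·: Bb|BB
B/I-2 ? ·: bb|Bb|BB
B/II-1 ? I-1×I-2: bb|Bb|BB
B/II-2 ? ·: bb|Bb|BB
B/III-1 ? II-2×II-1: bb|Bb|BB
⇒ B over [I-1,I-2,II-1,II-2,III-1]: 59 consistent
M/I-1 ? ·: mm|Mm|MM
M/I-2 aff ·: Mm|MM
M/II-1 ? I-1×I-2: mm|Mm|MM
M/II-2 un ·: mm
M/III-1 ? II-2×II-1: mm|Mm
⇒ M over [I-1,I-2,II-1,II-2,III-1]: 16 consistent

III-1 ∈ {AA BB Mm, AA BB mm, AA Bb Mm, AA Bb mm, AA bb Mm, AA bb mm, Aa BB Mm, Aa BB mm, Aa Bb Mm, Aa Bb mm, Aa bb Mm, Aa bb mm}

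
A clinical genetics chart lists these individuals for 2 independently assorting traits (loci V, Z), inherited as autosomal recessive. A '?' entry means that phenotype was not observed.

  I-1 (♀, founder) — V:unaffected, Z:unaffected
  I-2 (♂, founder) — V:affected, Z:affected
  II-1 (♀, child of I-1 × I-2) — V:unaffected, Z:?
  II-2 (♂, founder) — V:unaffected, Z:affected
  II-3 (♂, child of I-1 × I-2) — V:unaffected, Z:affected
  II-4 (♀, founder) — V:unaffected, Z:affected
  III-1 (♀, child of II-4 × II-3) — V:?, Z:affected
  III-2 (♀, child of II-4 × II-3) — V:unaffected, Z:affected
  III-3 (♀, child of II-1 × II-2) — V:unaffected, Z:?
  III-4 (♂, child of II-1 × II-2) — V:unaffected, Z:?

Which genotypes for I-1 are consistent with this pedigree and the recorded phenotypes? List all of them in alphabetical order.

I-1 ∈ {VV Zz, Vv Zz}

V/I-1 un ·: VV|Vv
V/I-2 aff ·: vv
V/II-1 un I-1×I-2: Vv
V/II-2 un ·: VV|Vv
V/II-3 un I-1×I-2: Vv
V/II-4 un ·: VV|Vv
V/III-1 ? II-4×II-3: VV|Vv|vv
V/III-2 un II-4×II-3: VV|Vv
V/III-3 un II-1×II-2: VV|Vv
V/III-4 un II-1×II-2: VV|Vv
⇒ V over [I-1,I-2,II-1,II-2,II-3,II-4,III-1,III-2,III-3,III-4]: 160 consistent
Z/I-1 un ·: Zz
Z/I-2 aff ·: zz
Z/II-1 ? I-1×I-2: Zz|zz
Z/II-2 aff ·: zz
Z/II-3 aff I-1×I-2: zz
Z/II-4 aff ·: zz
Z/III-1 aff II-4×II-3: zz
Z/III-2 aff II-4×II-3: zz
Z/III-3 ? II-1×II-2: Zz|zz
Z/III-4 ? II-1×II-2: Zz|zz
⇒ Z over [I-1,I-2,II-1,II-2,II-3,II-4,III-1,III-2,III-3,III-4]: 5 consistent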